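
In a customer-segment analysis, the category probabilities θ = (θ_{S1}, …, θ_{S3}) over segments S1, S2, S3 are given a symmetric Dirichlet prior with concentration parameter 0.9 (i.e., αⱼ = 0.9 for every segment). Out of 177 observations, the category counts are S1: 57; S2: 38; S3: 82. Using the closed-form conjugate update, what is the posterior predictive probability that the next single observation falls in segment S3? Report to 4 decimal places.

0.4613

The Dirichlet prior is conjugate to the Multinomial likelihood: each posterior αⱼ = prior αⱼ + observed count nⱼ.
Posterior concentration: (57.9, 38.9, 82.9), total = 179.7.
P(next = S3 | data) = α_{S3}/Σα = 0.4613.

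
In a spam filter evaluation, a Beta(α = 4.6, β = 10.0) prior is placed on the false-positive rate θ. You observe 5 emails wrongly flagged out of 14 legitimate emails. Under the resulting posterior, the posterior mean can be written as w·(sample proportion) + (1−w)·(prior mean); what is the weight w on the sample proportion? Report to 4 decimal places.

The Beta prior is conjugate to a Binomial/Bernoulli likelihood; the update adds successes to α and failures to β.
Posterior mean = (α₀+k)/(α₀+β₀+n) = [n/(α₀+β₀+n)]·(k/n) + [(α₀+β₀)/(α₀+β₀+n)]·α₀/(α₀+β₀), so only n and the prior enter the weight.
The weight on the data is w = n/(α₀+β₀+n) = 14/(4.6+10.0+14) = 14/28.6 = 0.4895.

0.4895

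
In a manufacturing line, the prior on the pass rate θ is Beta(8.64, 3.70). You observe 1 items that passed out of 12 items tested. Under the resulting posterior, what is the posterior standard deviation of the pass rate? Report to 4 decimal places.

The Beta prior is conjugate to a Binomial/Bernoulli likelihood; the update adds successes to α and failures to β.
Posterior: Beta(α+k, β+n−k) = Beta(8.64+1, 3.70+11) = Beta(9.64, 14.70).
Var = αβ/((α+β)²(α+β+1)) = 9.64·14.70/(24.34²·25.34) = 0.00943945; SD = √0.00943945 = 0.0972.

0.0972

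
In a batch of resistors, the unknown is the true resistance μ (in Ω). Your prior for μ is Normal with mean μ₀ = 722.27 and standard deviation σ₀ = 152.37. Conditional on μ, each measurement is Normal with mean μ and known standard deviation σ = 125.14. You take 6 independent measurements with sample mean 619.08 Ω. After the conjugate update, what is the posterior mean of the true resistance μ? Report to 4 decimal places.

For Normal data with known variance σ², a Normal(μ₀, σ₀²) prior on μ is conjugate. Posterior precision = 1/σ₀² + n/σ²; posterior mean is the precision-weighted average of μ₀ and x̄.
n·x̄ = 6·619.08 = 3714.48.
σ₀² = 152.37² = 23216.6169, σ² = 125.14² = 15660.0196; σ² + n·σ₀² = 15660.0196 + 6·23216.6169 = 154959.721.
Posterior mean = (μ₀/σ₀² + n·x̄/σ²)/(1/σ₀² + n/σ²) = (σ²·μ₀ + σ₀²·n·x̄)/(σ² + n·σ₀²) = (15660.0196·722.27 + 23216.6169·3714.48)/154959.721 = 97548421.499204/154959.721 = 629.5082.

629.5082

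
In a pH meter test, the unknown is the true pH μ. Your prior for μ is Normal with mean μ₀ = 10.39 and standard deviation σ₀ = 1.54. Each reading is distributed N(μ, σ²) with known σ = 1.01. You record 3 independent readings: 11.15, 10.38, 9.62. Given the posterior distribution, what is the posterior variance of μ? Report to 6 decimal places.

For Normal data with known variance σ², a Normal(μ₀, σ₀²) prior on μ is conjugate. Posterior precision = 1/σ₀² + n/σ²; posterior mean is the precision-weighted average of μ₀ and x̄.
σ₀² = 1.54² = 2.3716, σ² = 1.01² = 1.0201; σ² + n·σ₀² = 1.0201 + 3·2.3716 = 8.1349.
Posterior precision = 1/σ₀² + n/σ² = 1/2.3716 + 3/1.0201 = (σ² + n·σ₀²)/(σ₀²σ²) = 8.1349/(2.3716·1.0201); posterior variance σₙ² = σ₀²σ²/(σ² + n·σ₀²) = 2.3716·1.0201/8.1349 = 0.297394.

0.297394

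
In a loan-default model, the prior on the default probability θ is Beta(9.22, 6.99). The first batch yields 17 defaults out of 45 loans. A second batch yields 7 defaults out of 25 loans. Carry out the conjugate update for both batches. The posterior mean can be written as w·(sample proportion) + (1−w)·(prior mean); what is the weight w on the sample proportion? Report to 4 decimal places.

The Beta prior is conjugate to a Binomial/Bernoulli likelihood; the update adds successes to α and failures to β.
Total number of loans: n = 45 + 25 = 70.
Posterior mean = (α₀+k)/(α₀+β₀+n) = [n/(α₀+β₀+n)]·(k/n) + [(α₀+β₀)/(α₀+β₀+n)]·α₀/(α₀+β₀), so only n and the prior enter the weight.
The weight on the data is w = n/(α₀+β₀+n) = 70/(9.22+6.99+70) = 70/86.21 = 0.8120.

0.8120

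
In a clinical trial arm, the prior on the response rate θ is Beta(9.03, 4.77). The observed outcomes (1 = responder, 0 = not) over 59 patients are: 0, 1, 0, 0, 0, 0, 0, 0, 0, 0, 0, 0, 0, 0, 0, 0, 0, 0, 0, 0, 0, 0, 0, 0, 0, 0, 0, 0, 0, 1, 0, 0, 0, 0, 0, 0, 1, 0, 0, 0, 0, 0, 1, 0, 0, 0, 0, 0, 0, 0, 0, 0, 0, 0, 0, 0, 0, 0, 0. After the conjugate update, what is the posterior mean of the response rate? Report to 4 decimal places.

0.1790

The Beta prior is conjugate to a Binomial/Bernoulli likelihood; the update adds successes to α and failures to β.
Posterior: Beta(α+k, β+n−k) = Beta(9.03+4, 4.77+55) = Beta(13.03, 59.77).
Posterior mean = α/(α+β) = 13.03/72.80 = 0.1790.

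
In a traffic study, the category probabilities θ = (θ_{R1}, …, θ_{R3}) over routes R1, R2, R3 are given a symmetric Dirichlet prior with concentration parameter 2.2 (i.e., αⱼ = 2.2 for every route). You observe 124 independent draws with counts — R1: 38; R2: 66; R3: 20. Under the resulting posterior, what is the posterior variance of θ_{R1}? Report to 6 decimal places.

The Dirichlet prior is conjugate to the Multinomial likelihood: each posterior αⱼ = prior αⱼ + observed count nⱼ.
Posterior concentration: (40.2, 68.2, 22.2), total = 130.6.
Var[θ_j] = α_j(Σα−α_j)/((Σα)²(Σα+1)) = 40.2·90.4/(130.6²·131.6) = 0.001619.

0.001619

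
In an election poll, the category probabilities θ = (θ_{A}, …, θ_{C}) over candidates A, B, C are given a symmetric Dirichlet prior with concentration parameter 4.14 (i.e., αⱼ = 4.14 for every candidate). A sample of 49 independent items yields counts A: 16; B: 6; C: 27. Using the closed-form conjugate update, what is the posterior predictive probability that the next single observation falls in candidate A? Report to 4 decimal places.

0.3279

The Dirichlet prior is conjugate to the Multinomial likelihood: each posterior αⱼ = prior αⱼ + observed count nⱼ.
Posterior concentration: (20.14, 10.14, 31.14), total = 61.42.
P(next = A | data) = α_{A}/Σα = 0.3279.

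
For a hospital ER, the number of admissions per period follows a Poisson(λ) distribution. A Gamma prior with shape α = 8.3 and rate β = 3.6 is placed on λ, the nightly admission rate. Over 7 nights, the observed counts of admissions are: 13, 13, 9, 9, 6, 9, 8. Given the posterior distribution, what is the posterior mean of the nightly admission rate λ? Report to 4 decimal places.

With a Gamma(shape α, rate β) prior, the Poisson likelihood is conjugate: the posterior is Gamma(α + ΣXᵢ, β + n).
Sum of counts S = 67 over n = 7 nights.
Posterior: Gamma(α+S, β+n) = Gamma(8.3+67, 3.6+7) = Gamma(75.3, 10.6).
Posterior mean = α/β = 75.3/10.6 = 7.1038.

7.1038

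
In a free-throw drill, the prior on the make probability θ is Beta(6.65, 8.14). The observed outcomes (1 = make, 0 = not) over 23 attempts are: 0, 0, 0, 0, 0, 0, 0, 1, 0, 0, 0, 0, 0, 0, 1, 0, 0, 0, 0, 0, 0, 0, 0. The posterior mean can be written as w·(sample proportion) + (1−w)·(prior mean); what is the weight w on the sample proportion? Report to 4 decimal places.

The Beta prior is conjugate to a Binomial/Bernoulli likelihood; the update adds successes to α and failures to β.
Posterior mean = (α₀+k)/(α₀+β₀+n) = [n/(α₀+β₀+n)]·(k/n) + [(α₀+β₀)/(α₀+β₀+n)]·α₀/(α₀+β₀), so only n and the prior enter the weight.
The weight on the data is w = n/(α₀+β₀+n) = 23/(6.65+8.14+23) = 23/37.79 = 0.6086.

0.6086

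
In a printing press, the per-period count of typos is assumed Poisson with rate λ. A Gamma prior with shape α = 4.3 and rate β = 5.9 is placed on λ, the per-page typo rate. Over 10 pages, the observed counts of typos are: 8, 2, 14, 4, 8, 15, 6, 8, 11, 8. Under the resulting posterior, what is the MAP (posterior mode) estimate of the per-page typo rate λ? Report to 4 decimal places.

5.4906

With a Gamma(shape α, rate β) prior, the Poisson likelihood is conjugate: the posterior is Gamma(α + ΣXᵢ, β + n).
Sum of counts S = 84 over n = 10 pages.
Posterior: Gamma(α+S, β+n) = Gamma(4.3+84, 5.9+10) = Gamma(88.3, 15.9).
Mode of Gamma(α,β) for α≥1 is (α−1)/β = 87.3/15.9 = 5.4906.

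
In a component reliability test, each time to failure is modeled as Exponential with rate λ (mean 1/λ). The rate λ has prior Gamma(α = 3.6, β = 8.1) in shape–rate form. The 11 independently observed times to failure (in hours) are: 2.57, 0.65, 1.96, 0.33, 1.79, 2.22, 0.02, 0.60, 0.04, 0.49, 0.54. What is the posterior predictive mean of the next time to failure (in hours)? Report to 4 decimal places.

1.4199

With a Gamma(shape α, rate β) prior on the exponential rate λ, the posterior after n observations with total T = Σxᵢ is Gamma(α+n, β+T).
Sum of observations T = 11.21 hours; n = 11.
Posterior: Gamma(3.6+11, 8.1+11.21) = Gamma(14.6, 19.31).
The predictive distribution for the next observation is Lomax; its mean is β/(α−1) = 19.31/13.6 = 1.4199.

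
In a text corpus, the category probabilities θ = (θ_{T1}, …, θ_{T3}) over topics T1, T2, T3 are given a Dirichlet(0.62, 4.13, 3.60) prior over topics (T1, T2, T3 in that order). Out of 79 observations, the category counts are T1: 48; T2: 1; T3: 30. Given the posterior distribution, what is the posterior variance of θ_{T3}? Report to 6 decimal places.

0.002679

The Dirichlet prior is conjugate to the Multinomial likelihood: each posterior αⱼ = prior αⱼ + observed count nⱼ.
Posterior concentration: (48.62, 5.13, 33.60), total = 87.35.
Var[θ_j] = α_j(Σα−α_j)/((Σα)²(Σα+1)) = 33.60·53.75/(87.35²·88.35) = 0.002679.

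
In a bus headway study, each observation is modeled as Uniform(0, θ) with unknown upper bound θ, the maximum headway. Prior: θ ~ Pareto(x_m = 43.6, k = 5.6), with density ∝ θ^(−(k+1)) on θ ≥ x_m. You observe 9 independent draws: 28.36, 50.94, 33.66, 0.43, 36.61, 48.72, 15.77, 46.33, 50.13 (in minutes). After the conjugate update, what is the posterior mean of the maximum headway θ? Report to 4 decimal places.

54.6856

A Pareto(scale x_m, shape k) prior on the upper bound θ of Uniform(0, θ) is conjugate: posterior is Pareto(max(x_m, max xᵢ), k + n).
Sample maximum = 50.94; prior scale x_m = 43.6 → posterior scale = max = 50.94.
Posterior shape = 5.6 + 9 = 14.6.
E[θ|data] = k·x_m/(k−1) = 14.6·50.94/13.6 = 54.6856.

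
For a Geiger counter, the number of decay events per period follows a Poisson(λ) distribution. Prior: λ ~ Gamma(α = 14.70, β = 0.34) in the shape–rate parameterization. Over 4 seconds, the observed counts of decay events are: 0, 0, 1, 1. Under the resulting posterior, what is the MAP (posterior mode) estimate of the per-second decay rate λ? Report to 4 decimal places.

3.6175

With a Gamma(shape α, rate β) prior, the Poisson likelihood is conjugate: the posterior is Gamma(α + ΣXᵢ, β + n).
Sum of counts S = 2 over n = 4 seconds.
Posterior: Gamma(α+S, β+n) = Gamma(14.70+2, 0.34+4) = Gamma(16.70, 4.34).
Mode of Gamma(α,β) for α≥1 is (α−1)/β = 15.70/4.34 = 3.6175.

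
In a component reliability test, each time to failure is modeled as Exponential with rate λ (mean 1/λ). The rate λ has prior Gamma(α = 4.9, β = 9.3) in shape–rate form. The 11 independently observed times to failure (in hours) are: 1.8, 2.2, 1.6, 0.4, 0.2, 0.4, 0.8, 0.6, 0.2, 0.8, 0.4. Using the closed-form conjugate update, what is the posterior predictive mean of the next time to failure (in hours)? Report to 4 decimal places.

With a Gamma(shape α, rate β) prior on the exponential rate λ, the posterior after n observations with total T = Σxᵢ is Gamma(α+n, β+T).
Sum of observations T = 9.4 hours; n = 11.
Posterior: Gamma(4.9+11, 9.3+9.4) = Gamma(15.9, 18.7).
The predictive distribution for the next observation is Lomax; its mean is β/(α−1) = 18.7/14.9 = 1.2550.

1.2550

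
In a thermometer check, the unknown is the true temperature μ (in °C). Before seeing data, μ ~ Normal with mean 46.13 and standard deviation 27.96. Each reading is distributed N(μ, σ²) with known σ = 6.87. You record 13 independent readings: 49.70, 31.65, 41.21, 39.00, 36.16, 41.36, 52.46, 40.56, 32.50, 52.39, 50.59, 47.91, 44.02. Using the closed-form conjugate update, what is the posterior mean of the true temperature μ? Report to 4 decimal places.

43.0535

For Normal data with known variance σ², a Normal(μ₀, σ₀²) prior on μ is conjugate. Posterior precision = 1/σ₀² + n/σ²; posterior mean is the precision-weighted average of μ₀ and x̄.
Σxᵢ = 49.70 + 31.65 + 41.21 + 39.00 + 36.16 + 41.36 + 52.46 + 40.56 + 32.50 + 52.39 + 50.59 + 47.91 + 44.02 = 559.51, so n·x̄ = 559.51.
σ₀² = 27.96² = 781.7616, σ² = 6.87² = 47.1969; σ² + n·σ₀² = 47.1969 + 13·781.7616 = 10210.0977.
Posterior mean = (μ₀/σ₀² + n·x̄/σ²)/(1/σ₀² + n/σ²) = (σ²·μ₀ + σ₀²·n·x̄)/(σ² + n·σ₀²) = (47.1969·46.13 + 781.7616·559.51)/10210.0977 = 439580.625813/10210.0977 = 43.0535.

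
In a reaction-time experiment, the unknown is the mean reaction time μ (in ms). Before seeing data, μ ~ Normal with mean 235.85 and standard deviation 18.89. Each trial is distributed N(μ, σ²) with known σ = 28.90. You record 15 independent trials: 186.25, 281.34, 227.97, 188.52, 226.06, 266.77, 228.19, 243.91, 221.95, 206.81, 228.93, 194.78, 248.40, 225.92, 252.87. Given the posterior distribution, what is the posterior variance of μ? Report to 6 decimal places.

48.164932

For Normal data with known variance σ², a Normal(μ₀, σ₀²) prior on μ is conjugate. Posterior precision = 1/σ₀² + n/σ²; posterior mean is the precision-weighted average of μ₀ and x̄.
σ₀² = 18.89² = 356.8321, σ² = 28.90² = 835.21; σ² + n·σ₀² = 835.21 + 15·356.8321 = 6187.6915.
Posterior precision = 1/σ₀² + n/σ² = 1/356.8321 + 15/835.21 = (σ² + n·σ₀²)/(σ₀²σ²) = 6187.6915/(356.8321·835.21); posterior variance σₙ² = σ₀²σ²/(σ² + n·σ₀²) = 356.8321·835.21/6187.6915 = 48.164932.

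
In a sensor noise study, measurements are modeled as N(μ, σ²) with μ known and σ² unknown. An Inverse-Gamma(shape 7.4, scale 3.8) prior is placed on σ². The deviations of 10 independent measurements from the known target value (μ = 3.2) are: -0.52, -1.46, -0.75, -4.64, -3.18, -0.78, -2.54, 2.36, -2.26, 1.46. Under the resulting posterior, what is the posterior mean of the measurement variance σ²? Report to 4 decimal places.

With known mean μ and an Inverse-Gamma(α, β) prior on σ², the Normal likelihood is conjugate: posterior is Inv-Gamma(α + n/2, β + Σ(xᵢ−μ)²/2).
Σ(xᵢ−μ)² = (-0.52)² + (-1.46)² + (-0.75)² + (-4.64)² + (-3.18)² + (-0.78)² + (-2.54)² + (2.36)² + (-2.26)² + (1.46)² = 54.4753.
Posterior: Inv-Gamma(7.4 + 10/2, 3.8 + 54.4753/2) = Inv-Gamma(12.40, 31.03765).
E[σ²|data] = β/(α−1) = 31.03765/11.40 = 2.7226.

2.7226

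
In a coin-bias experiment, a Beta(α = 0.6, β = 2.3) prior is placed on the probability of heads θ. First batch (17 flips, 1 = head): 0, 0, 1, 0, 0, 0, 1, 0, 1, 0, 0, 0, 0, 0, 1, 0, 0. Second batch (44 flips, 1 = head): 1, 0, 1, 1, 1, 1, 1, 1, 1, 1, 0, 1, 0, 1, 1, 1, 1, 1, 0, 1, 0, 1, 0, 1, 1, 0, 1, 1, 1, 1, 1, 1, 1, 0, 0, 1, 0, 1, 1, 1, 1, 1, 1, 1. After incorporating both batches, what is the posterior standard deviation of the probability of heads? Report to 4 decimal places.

The Beta prior is conjugate to a Binomial/Bernoulli likelihood; the update adds successes to α and failures to β.
After batch 1: Beta(0.6+4, 2.3+13) = Beta(4.6, 15.3).
After batch 2: Beta(4.6+34, 15.3+10) = Beta(38.6, 25.3).
Var = αβ/((α+β)²(α+β+1)) = 38.6·25.3/(63.9²·64.9) = 0.00368520; SD = √0.00368520 = 0.0607.

0.0607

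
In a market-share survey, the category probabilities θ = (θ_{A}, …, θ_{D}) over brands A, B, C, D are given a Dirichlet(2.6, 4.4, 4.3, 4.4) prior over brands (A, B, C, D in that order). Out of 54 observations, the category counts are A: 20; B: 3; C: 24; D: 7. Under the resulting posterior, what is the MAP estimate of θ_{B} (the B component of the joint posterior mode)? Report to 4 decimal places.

The Dirichlet prior is conjugate to the Multinomial likelihood: each posterior αⱼ = prior αⱼ + observed count nⱼ.
Posterior concentration: (22.6, 7.4, 28.3, 11.4), total = 69.7.
Joint mode component: (α_{B}−1)/(Σα−K) = 6.4/65.7 = 0.0974.

0.0974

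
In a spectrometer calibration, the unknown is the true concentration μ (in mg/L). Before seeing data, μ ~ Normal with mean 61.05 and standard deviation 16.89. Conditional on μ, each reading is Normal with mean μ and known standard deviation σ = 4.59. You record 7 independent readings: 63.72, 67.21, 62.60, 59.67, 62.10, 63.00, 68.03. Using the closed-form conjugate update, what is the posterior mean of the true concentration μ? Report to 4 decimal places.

63.7331

For Normal data with known variance σ², a Normal(μ₀, σ₀²) prior on μ is conjugate. Posterior precision = 1/σ₀² + n/σ²; posterior mean is the precision-weighted average of μ₀ and x̄.
Σxᵢ = 63.72 + 67.21 + 62.60 + 59.67 + 62.10 + 63.00 + 68.03 = 446.33, so n·x̄ = 446.33.
σ₀² = 16.89² = 285.2721, σ² = 4.59² = 21.0681; σ² + n·σ₀² = 21.0681 + 7·285.2721 = 2017.9728.
Posterior mean = (μ₀/σ₀² + n·x̄/σ²)/(1/σ₀² + n/σ²) = (σ²·μ₀ + σ₀²·n·x̄)/(σ² + n·σ₀²) = (21.0681·61.05 + 285.2721·446.33)/2017.9728 = 128611.703898/2017.9728 = 63.7331.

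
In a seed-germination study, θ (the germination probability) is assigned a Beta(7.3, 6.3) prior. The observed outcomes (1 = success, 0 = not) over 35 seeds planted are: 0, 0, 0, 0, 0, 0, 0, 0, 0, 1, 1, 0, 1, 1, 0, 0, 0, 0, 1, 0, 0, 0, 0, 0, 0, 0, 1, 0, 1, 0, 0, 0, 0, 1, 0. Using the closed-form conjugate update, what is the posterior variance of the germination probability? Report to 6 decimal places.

0.004349

The Beta prior is conjugate to a Binomial/Bernoulli likelihood; the update adds successes to α and failures to β.
Posterior: Beta(α+k, β+n−k) = Beta(7.3+8, 6.3+27) = Beta(15.3, 33.3).
Var = αβ/((α+β)²(α+β+1)) = 15.3·33.3/(48.6²·49.6) = 0.004349.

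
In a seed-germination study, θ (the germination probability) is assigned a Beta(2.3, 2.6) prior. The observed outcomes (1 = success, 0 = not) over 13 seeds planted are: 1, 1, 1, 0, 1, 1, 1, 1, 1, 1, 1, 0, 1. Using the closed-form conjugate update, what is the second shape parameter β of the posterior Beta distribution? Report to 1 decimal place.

4.6

The Beta prior is conjugate to a Binomial/Bernoulli likelihood; the update adds successes to α and failures to β.
Posterior: Beta(α+k, β+n−k) = Beta(2.3+11, 2.6+2) = Beta(13.3, 4.6).
Posterior β = 4.6.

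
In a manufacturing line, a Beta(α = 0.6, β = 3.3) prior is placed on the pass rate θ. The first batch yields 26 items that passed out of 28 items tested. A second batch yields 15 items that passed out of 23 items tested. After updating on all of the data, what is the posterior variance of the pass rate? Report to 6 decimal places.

The Beta prior is conjugate to a Binomial/Bernoulli likelihood; the update adds successes to α and failures to β.
After batch 1: Beta(0.6+26, 3.3+2) = Beta(26.6, 5.3).
After batch 2: Beta(26.6+15, 5.3+8) = Beta(41.6, 13.3).
Var = αβ/((α+β)²(α+β+1)) = 41.6·13.3/(54.9²·55.9) = 0.003284.

0.003284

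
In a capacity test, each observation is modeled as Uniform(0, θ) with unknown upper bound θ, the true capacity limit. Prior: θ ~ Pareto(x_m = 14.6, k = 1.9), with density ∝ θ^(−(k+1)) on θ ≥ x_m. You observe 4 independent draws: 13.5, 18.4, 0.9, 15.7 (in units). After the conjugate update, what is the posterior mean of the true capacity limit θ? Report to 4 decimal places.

A Pareto(scale x_m, shape k) prior on the upper bound θ of Uniform(0, θ) is conjugate: posterior is Pareto(max(x_m, max xᵢ), k + n).
Sample maximum = 18.4; prior scale x_m = 14.6 → posterior scale = max = 18.4.
Posterior shape = 1.9 + 4 = 5.9.
E[θ|data] = k·x_m/(k−1) = 5.9·18.4/4.9 = 22.1551.

22.1551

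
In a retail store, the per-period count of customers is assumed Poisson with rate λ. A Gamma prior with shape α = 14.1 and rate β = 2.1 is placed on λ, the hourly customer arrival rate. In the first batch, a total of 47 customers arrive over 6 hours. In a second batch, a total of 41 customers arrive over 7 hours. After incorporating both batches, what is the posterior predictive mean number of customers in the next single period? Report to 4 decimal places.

With a Gamma(shape α, rate β) prior, the Poisson likelihood is conjugate: the posterior is Gamma(α + ΣXᵢ, β + n).
After batch 1: Gamma(α+S, β+n) = Gamma(14.1+47, 2.1+6) = Gamma(61.1, 8.1).
After batch 2: Gamma(α+S, β+n) = Gamma(61.1+41, 8.1+7) = Gamma(102.1, 15.1).
The predictive distribution for one future period is NegBinom with mean α/β = 6.7616.

6.7616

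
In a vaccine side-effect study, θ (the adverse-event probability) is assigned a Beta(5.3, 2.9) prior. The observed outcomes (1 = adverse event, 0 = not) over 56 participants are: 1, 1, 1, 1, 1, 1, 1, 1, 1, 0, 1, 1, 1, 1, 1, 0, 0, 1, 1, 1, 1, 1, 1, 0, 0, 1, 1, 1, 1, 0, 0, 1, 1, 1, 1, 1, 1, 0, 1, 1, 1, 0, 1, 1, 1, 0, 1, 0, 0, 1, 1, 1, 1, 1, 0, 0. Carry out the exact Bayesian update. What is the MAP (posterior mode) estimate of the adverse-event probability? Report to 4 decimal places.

The Beta prior is conjugate to a Binomial/Bernoulli likelihood; the update adds successes to α and failures to β.
Posterior: Beta(α+k, β+n−k) = Beta(5.3+42, 2.9+14) = Beta(47.3, 16.9).
Mode of Beta(a,b) for a,b>1 is (a−1)/(a+b−2) = 46.3/62.2 = 0.7444.

0.7444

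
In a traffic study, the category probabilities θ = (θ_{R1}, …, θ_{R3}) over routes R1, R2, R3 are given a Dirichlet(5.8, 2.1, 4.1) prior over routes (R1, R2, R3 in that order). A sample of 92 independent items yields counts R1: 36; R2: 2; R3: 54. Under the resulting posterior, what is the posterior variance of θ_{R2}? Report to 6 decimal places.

0.000361

The Dirichlet prior is conjugate to the Multinomial likelihood: each posterior αⱼ = prior αⱼ + observed count nⱼ.
Posterior concentration: (41.8, 4.1, 58.1), total = 104.0.
Var[θ_j] = α_j(Σα−α_j)/((Σα)²(Σα+1)) = 4.1·99.9/(104.0²·105.0) = 0.000361.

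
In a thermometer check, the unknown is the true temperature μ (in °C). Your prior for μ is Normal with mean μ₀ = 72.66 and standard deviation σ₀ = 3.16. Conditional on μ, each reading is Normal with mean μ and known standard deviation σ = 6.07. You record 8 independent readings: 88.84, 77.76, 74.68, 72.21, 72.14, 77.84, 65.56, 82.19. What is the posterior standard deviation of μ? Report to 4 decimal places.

1.7754

For Normal data with known variance σ², a Normal(μ₀, σ₀²) prior on μ is conjugate. Posterior precision = 1/σ₀² + n/σ²; posterior mean is the precision-weighted average of μ₀ and x̄.
σ₀² = 3.16² = 9.9856, σ² = 6.07² = 36.8449; σ² + n·σ₀² = 36.8449 + 8·9.9856 = 116.7297.
Posterior precision = 1/σ₀² + n/σ² = 1/9.9856 + 8/36.8449 = (σ² + n·σ₀²)/(σ₀²σ²) = 116.7297/(9.9856·36.8449); posterior variance σₙ² = σ₀²σ²/(σ² + n·σ₀²) = 9.9856·36.8449/116.7297 = 3.151884.
Posterior SD = √σₙ² = √(9.9856·36.8449/116.7297) = 1.7754.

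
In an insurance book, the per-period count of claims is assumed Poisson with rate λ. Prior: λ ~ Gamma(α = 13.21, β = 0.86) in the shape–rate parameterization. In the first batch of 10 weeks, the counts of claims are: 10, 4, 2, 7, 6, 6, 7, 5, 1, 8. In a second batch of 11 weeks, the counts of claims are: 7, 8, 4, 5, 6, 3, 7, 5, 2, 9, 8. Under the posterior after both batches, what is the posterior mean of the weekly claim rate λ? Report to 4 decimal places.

With a Gamma(shape α, rate β) prior, the Poisson likelihood is conjugate: the posterior is Gamma(α + ΣXᵢ, β + n).
Batch 1: sum of counts S = 56 over n = 10 weeks.
After batch 1: Gamma(α+S, β+n) = Gamma(13.21+56, 0.86+10) = Gamma(69.21, 10.86).
Batch 2: sum of counts S = 64 over n = 11 weeks.
After batch 2: Gamma(α+S, β+n) = Gamma(69.21+64, 10.86+11) = Gamma(133.21, 21.86).
Posterior mean = α/β = 133.21/21.86 = 6.0938.

6.0938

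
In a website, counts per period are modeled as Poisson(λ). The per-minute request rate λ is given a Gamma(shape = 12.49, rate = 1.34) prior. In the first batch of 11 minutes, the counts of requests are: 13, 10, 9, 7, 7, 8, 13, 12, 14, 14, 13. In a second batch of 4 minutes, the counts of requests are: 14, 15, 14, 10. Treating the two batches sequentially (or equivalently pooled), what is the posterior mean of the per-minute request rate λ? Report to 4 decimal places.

11.3519

With a Gamma(shape α, rate β) prior, the Poisson likelihood is conjugate: the posterior is Gamma(α + ΣXᵢ, β + n).
Batch 1: sum of counts S = 120 over n = 11 minutes.
After batch 1: Gamma(α+S, β+n) = Gamma(12.49+120, 1.34+11) = Gamma(132.49, 12.34).
Batch 2: sum of counts S = 53 over n = 4 minutes.
After batch 2: Gamma(α+S, β+n) = Gamma(132.49+53, 12.34+4) = Gamma(185.49, 16.34).
Posterior mean = α/β = 185.49/16.34 = 11.3519.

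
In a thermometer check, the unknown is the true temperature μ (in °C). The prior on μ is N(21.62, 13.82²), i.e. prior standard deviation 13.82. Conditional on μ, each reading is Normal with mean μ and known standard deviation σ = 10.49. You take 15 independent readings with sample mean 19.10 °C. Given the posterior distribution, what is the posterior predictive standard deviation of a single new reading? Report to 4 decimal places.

For Normal data with known variance σ², a Normal(μ₀, σ₀²) prior on μ is conjugate. Posterior precision = 1/σ₀² + n/σ²; posterior mean is the precision-weighted average of μ₀ and x̄.
σ₀² = 13.82² = 190.9924, σ² = 10.49² = 110.0401; σ² + n·σ₀² = 110.0401 + 15·190.9924 = 2974.9261.
Posterior precision = 1/σ₀² + n/σ² = 1/190.9924 + 15/110.0401 = (σ² + n·σ₀²)/(σ₀²σ²) = 2974.9261/(190.9924·110.0401); posterior variance σₙ² = σ₀²σ²/(σ² + n·σ₀²) = 190.9924·110.0401/2974.9261 = 7.064654.
Predictive variance for one new observation = σₙ² + σ² = 190.9924·110.0401/2974.9261 + 110.0401 = σ²·(σ₀² + 2974.9261)/2974.9261 = 110.0401·3165.9185/2974.9261 = 117.104754; SD = √(110.0401·3165.9185/2974.9261) = 10.8215.

10.8215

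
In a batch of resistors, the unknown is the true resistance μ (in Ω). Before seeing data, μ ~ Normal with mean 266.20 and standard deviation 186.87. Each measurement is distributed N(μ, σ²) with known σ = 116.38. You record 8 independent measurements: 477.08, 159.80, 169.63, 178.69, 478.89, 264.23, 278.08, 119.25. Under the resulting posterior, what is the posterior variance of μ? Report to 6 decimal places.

For Normal data with known variance σ², a Normal(μ₀, σ₀²) prior on μ is conjugate. Posterior precision = 1/σ₀² + n/σ²; posterior mean is the precision-weighted average of μ₀ and x̄.
σ₀² = 186.87² = 34920.3969, σ² = 116.38² = 13544.3044; σ² + n·σ₀² = 13544.3044 + 8·34920.3969 = 292907.4796.
Posterior precision = 1/σ₀² + n/σ² = 1/34920.3969 + 8/13544.3044 = (σ² + n·σ₀²)/(σ₀²σ²) = 292907.4796/(34920.3969·13544.3044); posterior variance σₙ² = σ₀²σ²/(σ² + n·σ₀²) = 34920.3969·13544.3044/292907.4796 = 1614.750453.

1614.750453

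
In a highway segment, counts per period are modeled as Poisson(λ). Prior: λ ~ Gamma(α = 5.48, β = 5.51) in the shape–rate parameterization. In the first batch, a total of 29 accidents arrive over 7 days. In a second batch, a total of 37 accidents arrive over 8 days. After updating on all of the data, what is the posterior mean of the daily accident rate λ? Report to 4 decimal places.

With a Gamma(shape α, rate β) prior, the Poisson likelihood is conjugate: the posterior is Gamma(α + ΣXᵢ, β + n).
After batch 1: Gamma(α+S, β+n) = Gamma(5.48+29, 5.51+7) = Gamma(34.48, 12.51).
After batch 2: Gamma(α+S, β+n) = Gamma(34.48+37, 12.51+8) = Gamma(71.48, 20.51).
Posterior mean = α/β = 71.48/20.51 = 3.4851.

3.4851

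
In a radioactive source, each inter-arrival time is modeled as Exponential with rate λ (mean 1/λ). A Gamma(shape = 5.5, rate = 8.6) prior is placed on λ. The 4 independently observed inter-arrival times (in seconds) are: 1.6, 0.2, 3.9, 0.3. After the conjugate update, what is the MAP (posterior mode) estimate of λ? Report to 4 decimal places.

0.5822

With a Gamma(shape α, rate β) prior on the exponential rate λ, the posterior after n observations with total T = Σxᵢ is Gamma(α+n, β+T).
Sum of observations T = 6.0 seconds; n = 4.
Posterior: Gamma(5.5+4, 8.6+6.0) = Gamma(9.5, 14.6).
Mode = (α−1)/β = 0.5822.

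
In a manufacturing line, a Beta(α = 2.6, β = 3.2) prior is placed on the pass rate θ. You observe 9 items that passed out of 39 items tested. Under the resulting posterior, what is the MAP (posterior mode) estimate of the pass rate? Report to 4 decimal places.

The Beta prior is conjugate to a Binomial/Bernoulli likelihood; the update adds successes to α and failures to β.
Posterior: Beta(α+k, β+n−k) = Beta(2.6+9, 3.2+30) = Beta(11.6, 33.2).
Mode of Beta(a,b) for a,b>1 is (a−1)/(a+b−2) = 10.6/42.8 = 0.2477.

0.2477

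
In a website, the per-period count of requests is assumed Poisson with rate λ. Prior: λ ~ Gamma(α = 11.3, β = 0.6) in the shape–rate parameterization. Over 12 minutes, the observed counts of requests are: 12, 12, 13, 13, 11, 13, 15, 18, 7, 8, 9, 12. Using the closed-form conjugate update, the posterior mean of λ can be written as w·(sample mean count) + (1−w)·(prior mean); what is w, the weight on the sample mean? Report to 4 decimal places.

With a Gamma(shape α, rate β) prior, the Poisson likelihood is conjugate: the posterior is Gamma(α + ΣXᵢ, β + n).
Posterior mean = (α₀+S)/(β₀+n) = [n/(β₀+n)]·(S/n) + [β₀/(β₀+n)]·(α₀/β₀), so only n and β₀ enter the weight.
Weight on data w = n/(β₀+n) = 12/(0.6+12) = 12/12.6 = 0.9524.

0.9524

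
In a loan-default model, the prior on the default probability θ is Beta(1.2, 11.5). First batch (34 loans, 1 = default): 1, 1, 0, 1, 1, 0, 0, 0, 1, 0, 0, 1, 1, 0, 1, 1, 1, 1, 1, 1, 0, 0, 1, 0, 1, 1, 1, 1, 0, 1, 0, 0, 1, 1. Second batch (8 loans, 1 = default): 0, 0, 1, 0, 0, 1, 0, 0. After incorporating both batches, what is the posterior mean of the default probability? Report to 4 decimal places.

0.4424

The Beta prior is conjugate to a Binomial/Bernoulli likelihood; the update adds successes to α and failures to β.
After batch 1: Beta(1.2+21, 11.5+13) = Beta(22.2, 24.5).
After batch 2: Beta(22.2+2, 24.5+6) = Beta(24.2, 30.5).
Posterior mean = α/(α+β) = 24.2/54.7 = 0.4424.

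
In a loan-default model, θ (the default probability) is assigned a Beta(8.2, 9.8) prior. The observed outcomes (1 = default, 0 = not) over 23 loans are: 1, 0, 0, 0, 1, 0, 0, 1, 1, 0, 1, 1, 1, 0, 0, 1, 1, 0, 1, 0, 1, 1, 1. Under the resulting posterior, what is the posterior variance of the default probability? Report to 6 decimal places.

The Beta prior is conjugate to a Binomial/Bernoulli likelihood; the update adds successes to α and failures to β.
Posterior: Beta(α+k, β+n−k) = Beta(8.2+13, 9.8+10) = Beta(21.2, 19.8).
Var = αβ/((α+β)²(α+β+1)) = 21.2·19.8/(41.0²·42.0) = 0.005945.

0.005945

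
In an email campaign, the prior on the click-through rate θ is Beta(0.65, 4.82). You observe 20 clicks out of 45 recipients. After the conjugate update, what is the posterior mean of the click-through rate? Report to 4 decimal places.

The Beta prior is conjugate to a Binomial/Bernoulli likelihood; the update adds successes to α and failures to β.
Posterior: Beta(α+k, β+n−k) = Beta(0.65+20, 4.82+25) = Beta(20.65, 29.82).
Posterior mean = α/(α+β) = 20.65/50.47 = 0.4092.

0.4092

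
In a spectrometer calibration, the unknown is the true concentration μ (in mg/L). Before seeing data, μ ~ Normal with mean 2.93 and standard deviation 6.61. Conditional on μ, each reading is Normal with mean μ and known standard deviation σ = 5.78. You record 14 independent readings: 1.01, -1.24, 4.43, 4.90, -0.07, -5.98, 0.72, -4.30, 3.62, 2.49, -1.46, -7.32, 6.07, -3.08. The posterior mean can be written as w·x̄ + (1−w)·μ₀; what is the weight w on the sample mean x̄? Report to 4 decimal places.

0.9482

For Normal data with known variance σ², a Normal(μ₀, σ₀²) prior on μ is conjugate. Posterior precision = 1/σ₀² + n/σ²; posterior mean is the precision-weighted average of μ₀ and x̄.
σ₀² = 6.61² = 43.6921, σ² = 5.78² = 33.4084. Prior precision 1/σ₀² = 1/43.6921; data precision n/σ² = 14/33.4084.
w = (n/σ²)/(1/σ₀² + n/σ²) = n·σ₀²/(σ² + n·σ₀²) = 14·43.6921/(33.4084 + 14·43.6921) = 611.6894/645.0978 = 0.9482.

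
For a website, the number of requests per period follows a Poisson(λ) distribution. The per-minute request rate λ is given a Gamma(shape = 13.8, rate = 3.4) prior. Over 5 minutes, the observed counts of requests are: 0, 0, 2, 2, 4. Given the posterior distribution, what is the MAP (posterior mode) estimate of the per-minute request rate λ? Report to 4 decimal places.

2.4762

With a Gamma(shape α, rate β) prior, the Poisson likelihood is conjugate: the posterior is Gamma(α + ΣXᵢ, β + n).
Sum of counts S = 8 over n = 5 minutes.
Posterior: Gamma(α+S, β+n) = Gamma(13.8+8, 3.4+5) = Gamma(21.8, 8.4).
Mode of Gamma(α,β) for α≥1 is (α−1)/β = 20.8/8.4 = 2.4762.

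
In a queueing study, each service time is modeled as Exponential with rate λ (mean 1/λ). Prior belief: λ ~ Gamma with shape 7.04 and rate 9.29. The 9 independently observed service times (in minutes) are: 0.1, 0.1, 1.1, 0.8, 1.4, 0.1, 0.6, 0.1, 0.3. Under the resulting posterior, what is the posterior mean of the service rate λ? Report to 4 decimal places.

With a Gamma(shape α, rate β) prior on the exponential rate λ, the posterior after n observations with total T = Σxᵢ is Gamma(α+n, β+T).
Sum of observations T = 4.6 minutes; n = 9.
Posterior: Gamma(7.04+9, 9.29+4.6) = Gamma(16.04, 13.89).
Posterior mean of λ = α/β = 16.04/13.89 = 1.1548.

1.1548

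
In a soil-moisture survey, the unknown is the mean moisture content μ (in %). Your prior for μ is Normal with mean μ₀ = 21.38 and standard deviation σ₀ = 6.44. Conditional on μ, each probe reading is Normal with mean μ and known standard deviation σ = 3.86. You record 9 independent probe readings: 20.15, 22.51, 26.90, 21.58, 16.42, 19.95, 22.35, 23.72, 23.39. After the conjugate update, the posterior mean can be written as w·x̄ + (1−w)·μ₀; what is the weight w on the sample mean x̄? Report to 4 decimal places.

0.9616

For Normal data with known variance σ², a Normal(μ₀, σ₀²) prior on μ is conjugate. Posterior precision = 1/σ₀² + n/σ²; posterior mean is the precision-weighted average of μ₀ and x̄.
σ₀² = 6.44² = 41.4736, σ² = 3.86² = 14.8996. Prior precision 1/σ₀² = 1/41.4736; data precision n/σ² = 9/14.8996.
w = (n/σ²)/(1/σ₀² + n/σ²) = n·σ₀²/(σ² + n·σ₀²) = 9·41.4736/(14.8996 + 9·41.4736) = 373.2624/388.162 = 0.9616.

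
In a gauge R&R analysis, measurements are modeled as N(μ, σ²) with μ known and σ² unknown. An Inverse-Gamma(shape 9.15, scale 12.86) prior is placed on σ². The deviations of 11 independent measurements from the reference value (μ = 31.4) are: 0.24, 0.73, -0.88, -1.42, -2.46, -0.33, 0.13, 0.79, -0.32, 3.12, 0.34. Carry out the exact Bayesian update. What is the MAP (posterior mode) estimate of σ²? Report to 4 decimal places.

With known mean μ and an Inverse-Gamma(α, β) prior on σ², the Normal likelihood is conjugate: posterior is Inv-Gamma(α + n/2, β + Σ(xᵢ−μ)²/2).
Σ(xᵢ−μ)² = (0.24)² + (0.73)² + (-0.88)² + (-1.42)² + (-2.46)² + (-0.33)² + (0.13)² + (0.79)² + (-0.32)² + (3.12)² + (0.34)² = 20.1352.
Posterior: Inv-Gamma(9.15 + 11/2, 12.86 + 20.1352/2) = Inv-Gamma(14.65, 22.92760).
Mode = β/(α+1) = 22.92760/15.65 = 1.4650.

1.4650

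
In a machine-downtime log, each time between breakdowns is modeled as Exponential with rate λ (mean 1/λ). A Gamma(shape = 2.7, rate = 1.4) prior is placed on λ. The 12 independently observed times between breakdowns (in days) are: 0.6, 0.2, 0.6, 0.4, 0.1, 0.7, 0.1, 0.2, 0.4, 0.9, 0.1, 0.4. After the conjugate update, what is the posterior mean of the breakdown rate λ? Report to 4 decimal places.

2.4098

With a Gamma(shape α, rate β) prior on the exponential rate λ, the posterior after n observations with total T = Σxᵢ is Gamma(α+n, β+T).
Sum of observations T = 4.7 days; n = 12.
Posterior: Gamma(2.7+12, 1.4+4.7) = Gamma(14.7, 6.1).
Posterior mean of λ = α/β = 14.7/6.1 = 2.4098.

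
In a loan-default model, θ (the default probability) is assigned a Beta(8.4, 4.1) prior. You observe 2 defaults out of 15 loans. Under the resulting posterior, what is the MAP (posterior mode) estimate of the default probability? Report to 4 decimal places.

The Beta prior is conjugate to a Binomial/Bernoulli likelihood; the update adds successes to α and failures to β.
Posterior: Beta(α+k, β+n−k) = Beta(8.4+2, 4.1+13) = Beta(10.4, 17.1).
Mode of Beta(a,b) for a,b>1 is (a−1)/(a+b−2) = 9.4/25.5 = 0.3686.

0.3686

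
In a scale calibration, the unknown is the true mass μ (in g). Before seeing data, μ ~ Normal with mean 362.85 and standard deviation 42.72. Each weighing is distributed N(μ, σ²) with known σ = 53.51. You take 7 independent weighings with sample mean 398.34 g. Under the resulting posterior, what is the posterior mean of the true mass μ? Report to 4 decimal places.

391.8419

For Normal data with known variance σ², a Normal(μ₀, σ₀²) prior on μ is conjugate. Posterior precision = 1/σ₀² + n/σ²; posterior mean is the precision-weighted average of μ₀ and x̄.
n·x̄ = 7·398.34 = 2788.38.
σ₀² = 42.72² = 1824.9984, σ² = 53.51² = 2863.3201; σ² + n·σ₀² = 2863.3201 + 7·1824.9984 = 15638.3089.
Posterior mean = (μ₀/σ₀² + n·x̄/σ²)/(1/σ₀² + n/σ²) = (σ²·μ₀ + σ₀²·n·x̄)/(σ² + n·σ₀²) = (2863.3201·362.85 + 1824.9984·2788.38)/15638.3089 = 6127744.736877/15638.3089 = 391.8419.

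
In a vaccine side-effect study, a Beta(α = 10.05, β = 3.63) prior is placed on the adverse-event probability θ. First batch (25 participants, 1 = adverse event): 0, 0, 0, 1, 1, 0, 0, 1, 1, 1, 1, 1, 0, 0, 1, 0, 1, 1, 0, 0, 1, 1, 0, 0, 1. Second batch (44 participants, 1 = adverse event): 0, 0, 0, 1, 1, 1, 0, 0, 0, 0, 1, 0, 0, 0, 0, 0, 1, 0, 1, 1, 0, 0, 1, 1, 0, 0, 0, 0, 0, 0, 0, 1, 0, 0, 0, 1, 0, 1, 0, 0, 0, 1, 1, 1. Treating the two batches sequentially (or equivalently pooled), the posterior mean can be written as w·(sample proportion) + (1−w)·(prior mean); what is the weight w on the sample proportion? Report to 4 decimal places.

The Beta prior is conjugate to a Binomial/Bernoulli likelihood; the update adds successes to α and failures to β.
Total number of participants: n = 25 + 44 = 69.
Posterior mean = (α₀+k)/(α₀+β₀+n) = [n/(α₀+β₀+n)]·(k/n) + [(α₀+β₀)/(α₀+β₀+n)]·α₀/(α₀+β₀), so only n and the prior enter the weight.
The weight on the data is w = n/(α₀+β₀+n) = 69/(10.05+3.63+69) = 69/82.68 = 0.8345.

0.8345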